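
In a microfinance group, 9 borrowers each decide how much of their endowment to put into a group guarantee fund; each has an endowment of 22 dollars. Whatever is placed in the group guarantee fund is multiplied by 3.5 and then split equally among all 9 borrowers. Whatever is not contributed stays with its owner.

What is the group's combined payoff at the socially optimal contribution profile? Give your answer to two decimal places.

693.00 dollars

Each contributed unit returns 3.500 to the group as a whole (0.3889 to each of 9 players), which exceeds 1, so the social optimum is full contribution: group total = 3.500 × 198 = 693.00.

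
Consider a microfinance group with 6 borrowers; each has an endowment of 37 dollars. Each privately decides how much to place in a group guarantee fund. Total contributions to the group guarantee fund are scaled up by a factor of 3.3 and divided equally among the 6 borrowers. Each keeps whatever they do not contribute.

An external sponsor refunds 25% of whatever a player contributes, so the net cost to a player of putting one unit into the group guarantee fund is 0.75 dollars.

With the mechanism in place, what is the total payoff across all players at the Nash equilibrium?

222.00 dollars

The effective private return is (3.3/6) / 0.75 = 0.7333, which is still under 1, so the mechanism doesn't change anyone's dominant strategy: zero contribution.
At the Nash equilibrium no one contributes; group total payoff = 6 × 37 = 222.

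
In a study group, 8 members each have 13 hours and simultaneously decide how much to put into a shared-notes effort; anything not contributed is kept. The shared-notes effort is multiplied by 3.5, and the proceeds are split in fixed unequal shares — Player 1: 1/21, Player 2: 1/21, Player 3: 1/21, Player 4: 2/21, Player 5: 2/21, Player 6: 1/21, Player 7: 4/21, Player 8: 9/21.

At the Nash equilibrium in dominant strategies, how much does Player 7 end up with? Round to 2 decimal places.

For player j, contributing a unit is worthwhile iff 3.5 × (j's share) ≥ 1, i.e. iff j's share is at least 0.2857.
The only share above 0.2857 is Player 8's 9/21, contributing 13; the remaining 7 contribute 0. Total contributed: 13.
Player 7 keeps 13 and receives 3.5 × 13 × 4/21 = 8.67 from the shared-notes effort, for a payoff of 21.67.

21.67 hours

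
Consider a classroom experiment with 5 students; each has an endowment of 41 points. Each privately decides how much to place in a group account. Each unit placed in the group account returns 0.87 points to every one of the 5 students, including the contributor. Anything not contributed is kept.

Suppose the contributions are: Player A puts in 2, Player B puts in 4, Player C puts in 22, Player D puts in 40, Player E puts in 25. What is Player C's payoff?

Total contributed: 2 + 4 + 22 + 40 + 25 = 93.
Each receives 0.87 × 93 = 80.91 from the group account.
Player C keeps 41 − 22 = 19, so Player C's payoff is 19 + 80.91 = 99.91.

99.91 points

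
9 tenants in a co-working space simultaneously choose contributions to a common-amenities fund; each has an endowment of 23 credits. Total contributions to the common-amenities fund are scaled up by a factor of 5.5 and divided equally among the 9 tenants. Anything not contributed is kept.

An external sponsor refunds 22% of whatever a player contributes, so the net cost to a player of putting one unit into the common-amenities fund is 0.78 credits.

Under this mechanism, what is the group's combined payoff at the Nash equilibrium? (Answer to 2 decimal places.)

Even with the mechanism, each unit contributed returns only (5.5/9) / 0.78 = 0.7835 per unit of net cost, so contributing nothing is still dominant.
Everyone keeps their endowment and the group total is 9 × 23 = 207.

207.00 credits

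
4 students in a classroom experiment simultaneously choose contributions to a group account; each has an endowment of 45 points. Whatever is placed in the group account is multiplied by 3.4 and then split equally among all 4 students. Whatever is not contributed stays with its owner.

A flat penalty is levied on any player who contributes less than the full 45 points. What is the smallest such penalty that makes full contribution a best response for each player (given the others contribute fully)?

6.75 points

Given the others contribute fully, the best deviation is to contribute 0 (any partial contribution still incurs the fine and gives up units whose private return 0.8500 is below 1).
Deviating from 45 to 0 saves 45 points but forfeits the deviator's share of the drop in the group account: 3.4/4 × 45 = 38.25.
So the deviation gain is 45 − 38.25 = 6.75, and the fine must be at least 6.75 points to wipe it out.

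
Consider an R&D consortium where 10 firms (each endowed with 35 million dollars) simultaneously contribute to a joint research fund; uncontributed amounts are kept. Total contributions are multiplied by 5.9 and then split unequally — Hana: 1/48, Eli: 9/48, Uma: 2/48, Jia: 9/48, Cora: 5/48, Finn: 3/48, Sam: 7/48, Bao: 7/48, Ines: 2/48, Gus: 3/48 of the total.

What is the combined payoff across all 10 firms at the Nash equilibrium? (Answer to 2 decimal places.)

693.00 million dollars

For player j, contributing a unit is worthwhile iff 5.9 × (j's share) ≥ 1, i.e. iff j's share is at least 0.1695.
Eli and Jia are above the threshold, contributing 35 each; the remaining 8 contribute 0. Total contributed: 70.
The joint research fund pays out 5.9 × 70 = 413.00 in total (split across the unequal shares, but the aggregate is all that matters for the group sum).
The 8 free-riders keep 35 each, adding 280. Group total = 280 + 413.00 = 693.00.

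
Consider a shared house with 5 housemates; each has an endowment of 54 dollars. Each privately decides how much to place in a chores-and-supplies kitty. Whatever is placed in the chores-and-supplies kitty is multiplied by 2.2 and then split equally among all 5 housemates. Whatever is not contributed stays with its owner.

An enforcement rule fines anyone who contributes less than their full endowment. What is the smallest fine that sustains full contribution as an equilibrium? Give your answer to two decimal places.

Given the others contribute fully, the best deviation is to contribute 0 (any partial contribution still incurs the fine and gives up units whose private return 0.4400 is below 1).
Deviating from 54 to 0 saves 54 dollars but forfeits the deviator's share of the drop in the chores-and-supplies kitty: 2.2/5 × 54 = 23.76.
So the deviation gain is 54 − 23.76 = 30.24, and the fine must be at least 30.24 dollars to wipe it out.

30.24 dollars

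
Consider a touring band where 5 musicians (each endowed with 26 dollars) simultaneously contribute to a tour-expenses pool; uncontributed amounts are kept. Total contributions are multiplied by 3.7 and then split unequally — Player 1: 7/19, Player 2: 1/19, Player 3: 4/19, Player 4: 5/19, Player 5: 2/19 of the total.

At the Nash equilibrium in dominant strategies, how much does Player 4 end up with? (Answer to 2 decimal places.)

Each unit j contributes comes back to j as 3.7 × (j's share), so j prefers to contribute only if that share exceeds 1/3.7 = 0.2703; otherwise keeping the unit dominates.
The only share above 0.2703 is Player 1's 7/19, contributing 26; the remaining 4 contribute 0. Total contributed: 26.
Player 4 keeps 26 and receives 3.7 × 26 × 5/19 = 25.32 from the tour-expenses pool, for a payoff of 51.32.

51.32 dollars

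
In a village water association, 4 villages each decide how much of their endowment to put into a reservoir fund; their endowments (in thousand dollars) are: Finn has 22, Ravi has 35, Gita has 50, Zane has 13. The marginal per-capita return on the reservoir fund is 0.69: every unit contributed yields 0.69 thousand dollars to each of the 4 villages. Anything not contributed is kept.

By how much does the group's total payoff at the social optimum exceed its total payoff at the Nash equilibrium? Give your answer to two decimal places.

211.20 thousand dollars

The private return per contributed unit is 0.69 < 1 for everyone, so the Nash equilibrium is zero contribution and the group total is Σ E_j = 22 + 35 + 50 + 13 = 120.
Each contributed unit returns 2.760 to the group, so the social optimum is full contribution by everyone: group total = 2.760 × 120 = 331.20.
Efficiency loss = (2.760 − 1) × 120 = 211.20.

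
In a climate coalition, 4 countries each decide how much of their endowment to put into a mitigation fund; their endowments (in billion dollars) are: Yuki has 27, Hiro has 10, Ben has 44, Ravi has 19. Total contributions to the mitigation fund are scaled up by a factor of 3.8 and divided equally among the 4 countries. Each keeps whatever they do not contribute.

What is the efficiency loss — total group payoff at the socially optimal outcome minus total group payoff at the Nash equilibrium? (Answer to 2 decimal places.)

280.00 billion dollars

The private return per contributed unit is 3.8/4 = 0.9500 < 1 for every player regardless of endowment, so the Nash equilibrium is zero contribution and the group total is Σ E_j = 27 + 10 + 44 + 19 = 100.
Each contributed unit returns 3.800 to the group, so the social optimum is full contribution by everyone: group total = 3.800 × 100 = 380.00.
Efficiency loss = (3.800 − 1) × 100 = 280.00.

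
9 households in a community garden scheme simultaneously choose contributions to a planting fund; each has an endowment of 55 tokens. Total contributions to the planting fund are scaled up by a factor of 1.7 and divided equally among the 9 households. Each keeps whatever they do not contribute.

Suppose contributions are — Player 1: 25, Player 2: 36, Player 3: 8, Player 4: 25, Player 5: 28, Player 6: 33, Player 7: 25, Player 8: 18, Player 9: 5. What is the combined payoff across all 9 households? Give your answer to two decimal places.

637.10 tokens

Total contributed: 25 + 36 + 8 + 25 + 28 + 33 + 25 + 18 + 5 = 203; total kept: 9 × 55 − 203 = 292.
The planting fund pays out 1.7 × 203 = 345.10 in aggregate.
Group total = 292 + 345.10 = 637.10.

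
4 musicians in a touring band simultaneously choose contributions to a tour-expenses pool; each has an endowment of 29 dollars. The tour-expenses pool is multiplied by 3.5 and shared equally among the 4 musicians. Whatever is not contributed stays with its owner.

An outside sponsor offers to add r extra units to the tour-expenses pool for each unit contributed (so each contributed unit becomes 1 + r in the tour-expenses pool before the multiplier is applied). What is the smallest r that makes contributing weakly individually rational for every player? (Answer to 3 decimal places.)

0.143

With matching at rate r, one contributed unit becomes (1 + r) in the tour-expenses pool and returns 3.5 × (1 + r) / 4 to the contributor.
Setting this equal to 1: 1 + r = 4/3.5 = 1.1429.
So the minimum matching rate is r = 1.1429 − 1 = 0.143.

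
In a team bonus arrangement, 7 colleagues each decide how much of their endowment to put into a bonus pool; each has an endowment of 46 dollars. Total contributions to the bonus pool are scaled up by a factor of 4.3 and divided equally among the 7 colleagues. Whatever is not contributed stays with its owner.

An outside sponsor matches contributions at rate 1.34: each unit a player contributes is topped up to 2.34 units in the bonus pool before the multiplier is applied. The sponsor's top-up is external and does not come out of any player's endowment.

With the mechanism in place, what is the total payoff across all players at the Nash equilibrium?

Under the mechanism each unit contributed yields 4.3 × 2.34 / 7 = 1.4374 back to its contributor per unit of net cost, which exceeds 1, making full contribution the dominant choice for everyone.
So the Nash equilibrium is full contribution by all 7; the group earns 4.3 × 2.34 × 322 = 3239.96.

3239.96 dollars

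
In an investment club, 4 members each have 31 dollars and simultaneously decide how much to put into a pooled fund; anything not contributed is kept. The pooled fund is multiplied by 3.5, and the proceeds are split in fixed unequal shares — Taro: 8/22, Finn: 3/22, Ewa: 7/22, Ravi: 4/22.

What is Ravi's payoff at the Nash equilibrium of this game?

For player j, contributing a unit is worthwhile iff 3.5 × (j's share) ≥ 1, i.e. iff j's share is at least 0.2857.
Taro and Ewa are above the threshold, contributing 31 each; the remaining 2 contribute 0. Total contributed: 62.
Ravi keeps 31 and receives 3.5 × 62 × 4/22 = 39.45 from the pooled fund, for a payoff of 70.45.

70.45 dollars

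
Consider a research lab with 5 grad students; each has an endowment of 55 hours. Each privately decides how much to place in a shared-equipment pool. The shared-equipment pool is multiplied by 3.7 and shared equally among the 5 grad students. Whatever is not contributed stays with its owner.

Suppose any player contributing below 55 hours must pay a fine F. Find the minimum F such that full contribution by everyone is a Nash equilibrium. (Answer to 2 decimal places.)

Given the others contribute fully, the best deviation is to contribute 0 (any partial contribution still incurs the fine and gives up units whose private return 0.7400 is below 1).
Deviating from 55 to 0 saves 55 hours but forfeits the deviator's share of the drop in the shared-equipment pool: 3.7/5 × 55 = 40.70.
So the deviation gain is 55 − 40.70 = 14.30, and the fine must be at least 14.30 hours to wipe it out.

14.30 hours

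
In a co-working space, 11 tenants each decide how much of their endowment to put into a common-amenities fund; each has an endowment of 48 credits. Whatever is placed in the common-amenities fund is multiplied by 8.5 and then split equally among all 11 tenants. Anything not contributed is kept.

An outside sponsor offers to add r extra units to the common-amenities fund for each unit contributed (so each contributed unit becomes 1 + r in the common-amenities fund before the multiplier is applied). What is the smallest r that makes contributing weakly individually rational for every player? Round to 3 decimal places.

0.294

With matching at rate r, one contributed unit becomes (1 + r) in the common-amenities fund and returns 8.5 × (1 + r) / 11 to the contributor.
Setting this equal to 1: 1 + r = 11/8.5 = 1.2941.
So the minimum matching rate is r = 1.2941 − 1 = 0.294.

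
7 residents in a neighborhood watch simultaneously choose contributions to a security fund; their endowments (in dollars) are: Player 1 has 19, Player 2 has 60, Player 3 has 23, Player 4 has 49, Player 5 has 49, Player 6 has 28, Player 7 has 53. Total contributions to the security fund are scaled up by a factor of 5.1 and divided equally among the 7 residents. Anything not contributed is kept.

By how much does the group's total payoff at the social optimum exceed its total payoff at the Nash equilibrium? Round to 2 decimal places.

The private return per contributed unit is 5.1/7 = 0.7286 < 1 for every player regardless of endowment, so the Nash equilibrium is zero contribution and the group total is Σ E_j = 19 + 60 + 23 + 49 + 49 + 28 + 53 = 281.
Each contributed unit returns 5.100 to the group, so the social optimum is full contribution by everyone: group total = 5.100 × 281 = 1433.10.
Efficiency loss = (5.100 − 1) × 281 = 1152.10.

1152.10 dollars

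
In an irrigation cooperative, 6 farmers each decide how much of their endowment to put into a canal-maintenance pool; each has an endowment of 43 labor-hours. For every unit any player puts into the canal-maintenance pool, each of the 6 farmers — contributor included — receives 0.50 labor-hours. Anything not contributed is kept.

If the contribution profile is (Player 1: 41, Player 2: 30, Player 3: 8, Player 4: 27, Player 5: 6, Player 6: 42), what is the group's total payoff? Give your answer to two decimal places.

566.00 labor-hours

Total contributed: 41 + 30 + 8 + 27 + 6 + 42 = 154; total kept: 6 × 43 − 154 = 104.
The canal-maintenance pool pays out 0.50 × 6 × 154 = 462.00 in aggregate.
Group total = 104 + 462.00 = 566.00.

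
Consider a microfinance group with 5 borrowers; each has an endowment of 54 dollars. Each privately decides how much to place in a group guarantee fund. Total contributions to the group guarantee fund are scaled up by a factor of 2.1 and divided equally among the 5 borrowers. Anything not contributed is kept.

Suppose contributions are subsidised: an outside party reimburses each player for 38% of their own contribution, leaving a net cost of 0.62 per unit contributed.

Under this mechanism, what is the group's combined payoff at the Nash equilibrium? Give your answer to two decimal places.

With the mechanism, a contributed unit returns (2.1/5) / 0.62 = 0.6774 per unit of net cost — still below 1 — so contributing 0 remains dominant for every player.
At the Nash equilibrium no one contributes; group total payoff = 5 × 54 = 270.

270.00 dollars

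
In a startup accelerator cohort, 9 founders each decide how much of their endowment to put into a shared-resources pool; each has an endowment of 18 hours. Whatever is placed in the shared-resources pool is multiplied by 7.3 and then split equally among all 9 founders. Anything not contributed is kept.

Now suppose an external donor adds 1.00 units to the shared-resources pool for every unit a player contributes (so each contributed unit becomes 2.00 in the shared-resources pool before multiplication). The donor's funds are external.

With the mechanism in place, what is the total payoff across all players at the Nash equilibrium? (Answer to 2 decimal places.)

The effective private return per unit is now 7.3 × 2.00 / 9 = 1.6222 > 1, so every player's dominant strategy flips to full contribution.
So the Nash equilibrium is full contribution by all 9; the group earns 7.3 × 2.00 × 162 = 2365.20.

2365.20 hours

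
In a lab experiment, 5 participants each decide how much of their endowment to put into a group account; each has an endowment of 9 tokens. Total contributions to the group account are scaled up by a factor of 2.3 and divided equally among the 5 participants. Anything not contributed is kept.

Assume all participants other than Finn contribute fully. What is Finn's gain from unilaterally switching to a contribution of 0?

4.86 tokens

Switching from a contribution of 9 to 0 lets Finn keep an extra 9 tokens, but lowers the group account by 9, which costs Finn their own share of that drop: 2.3/5 × 9 = 4.14.
Net gain = 9 − 4.14 = 4.86. The private return per contributed unit (0.4600) is below 1, so free-riding is indeed the best response regardless of what the others do.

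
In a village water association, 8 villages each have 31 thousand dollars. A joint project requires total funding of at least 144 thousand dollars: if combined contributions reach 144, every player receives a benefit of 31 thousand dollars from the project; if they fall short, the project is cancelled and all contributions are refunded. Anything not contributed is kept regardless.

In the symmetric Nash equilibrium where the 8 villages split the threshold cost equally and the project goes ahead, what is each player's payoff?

44 thousand dollars

Equal share of the threshold: 144/8 = 18.
At this profile no one gains by cutting their contribution: any cut drops the total below 144, the project is cancelled, contributions are refunded, and the deviator ends with 31, which is less than 31 − 18 + 31 = 44. Contributing more than 18 just wastes the excess. So contributing exactly 18 is a best response.
Each player's payoff: 31 − 18 + 31 = 44.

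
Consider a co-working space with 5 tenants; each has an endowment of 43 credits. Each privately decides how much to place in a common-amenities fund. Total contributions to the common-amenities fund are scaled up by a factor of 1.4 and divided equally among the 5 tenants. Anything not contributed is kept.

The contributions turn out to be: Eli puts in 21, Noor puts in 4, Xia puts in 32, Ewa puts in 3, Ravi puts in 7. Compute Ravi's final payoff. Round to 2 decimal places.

54.76 credits

Total contributed: 21 + 4 + 32 + 3 + 7 = 67.
Each receives 1.4 × 67 / 5 = 18.76 from the common-amenities fund.
Ravi keeps 43 − 7 = 36, so Ravi's payoff is 36 + 18.76 = 54.76.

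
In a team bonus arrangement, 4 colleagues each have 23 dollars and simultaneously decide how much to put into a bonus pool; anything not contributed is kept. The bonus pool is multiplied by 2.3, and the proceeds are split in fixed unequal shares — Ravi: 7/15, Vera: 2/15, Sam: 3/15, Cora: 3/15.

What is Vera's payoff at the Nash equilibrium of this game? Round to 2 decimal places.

30.05 dollars

For player j, contributing a unit is worthwhile iff 2.3 × (j's share) ≥ 1, i.e. iff j's share is at least 0.4348.
The only share above 0.4348 is Ravi's 7/15, contributing 23; the remaining 3 contribute 0. Total contributed: 23.
Vera keeps 23 and receives 2.3 × 23 × 2/15 = 7.05 from the bonus pool, for a payoff of 30.05.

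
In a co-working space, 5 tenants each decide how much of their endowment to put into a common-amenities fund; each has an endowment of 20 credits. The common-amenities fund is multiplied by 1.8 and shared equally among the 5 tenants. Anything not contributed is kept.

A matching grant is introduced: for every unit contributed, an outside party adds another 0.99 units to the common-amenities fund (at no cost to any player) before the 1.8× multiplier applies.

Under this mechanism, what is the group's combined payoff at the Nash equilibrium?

100.00 credits

With the mechanism, a contributed unit returns 1.8 × 1.99 / 5 = 0.7164 per unit of net cost — still below 1 — so contributing 0 remains dominant for every player.
Everyone keeps their endowment and the group total is 5 × 20 = 100.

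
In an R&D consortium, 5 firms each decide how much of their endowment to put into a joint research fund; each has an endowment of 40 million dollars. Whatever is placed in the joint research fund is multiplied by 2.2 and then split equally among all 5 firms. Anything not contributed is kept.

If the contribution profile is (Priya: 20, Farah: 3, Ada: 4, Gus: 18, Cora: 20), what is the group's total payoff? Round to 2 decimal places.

278.00 million dollars

Total contributed: 20 + 3 + 4 + 18 + 20 = 65; total kept: 5 × 40 − 65 = 135.
The joint research fund pays out 2.2 × 65 = 143.00 in aggregate.
Group total = 135 + 143.00 = 278.00.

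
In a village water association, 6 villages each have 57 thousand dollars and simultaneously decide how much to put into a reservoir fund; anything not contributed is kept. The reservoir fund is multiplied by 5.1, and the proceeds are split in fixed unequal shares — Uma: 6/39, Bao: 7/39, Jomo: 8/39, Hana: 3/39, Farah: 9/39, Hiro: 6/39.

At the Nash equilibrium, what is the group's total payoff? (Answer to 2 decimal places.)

809.40 thousand dollars

For player j, contributing a unit is worthwhile iff 5.1 × (j's share) ≥ 1, i.e. iff j's share is at least 0.1961.
The shares above 0.1961 belong to Jomo and Farah, contributing 57 each; the remaining 4 contribute 0. Total contributed: 114.
The reservoir fund pays out 5.1 × 114 = 581.40 in total (split across the unequal shares, but the aggregate is all that matters for the group sum).
The 4 free-riders keep 57 each, adding 228. Group total = 228 + 581.40 = 809.40.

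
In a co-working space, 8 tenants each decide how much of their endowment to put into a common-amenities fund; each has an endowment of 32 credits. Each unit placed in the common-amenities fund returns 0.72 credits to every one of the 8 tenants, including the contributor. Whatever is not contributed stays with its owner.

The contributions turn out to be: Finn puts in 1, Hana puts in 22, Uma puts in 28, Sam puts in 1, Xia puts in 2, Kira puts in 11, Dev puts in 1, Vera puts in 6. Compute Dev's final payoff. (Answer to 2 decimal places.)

82.84 credits

Total contributed: 1 + 22 + 28 + 1 + 2 + 11 + 1 + 6 = 72.
Each receives 0.72 × 72 = 51.84 from the common-amenities fund.
Dev keeps 32 − 1 = 31, so Dev's payoff is 31 + 51.84 = 82.84.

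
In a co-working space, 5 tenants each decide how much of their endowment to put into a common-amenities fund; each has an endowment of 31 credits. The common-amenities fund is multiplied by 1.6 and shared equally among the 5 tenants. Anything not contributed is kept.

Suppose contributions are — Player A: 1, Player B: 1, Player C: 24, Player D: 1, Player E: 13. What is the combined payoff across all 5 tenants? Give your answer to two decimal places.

179.00 credits

Total contributed: 1 + 1 + 24 + 1 + 13 = 40; total kept: 5 × 31 − 40 = 115.
The common-amenities fund pays out 1.6 × 40 = 64.00 in aggregate.
Group total = 115 + 64.00 = 179.00.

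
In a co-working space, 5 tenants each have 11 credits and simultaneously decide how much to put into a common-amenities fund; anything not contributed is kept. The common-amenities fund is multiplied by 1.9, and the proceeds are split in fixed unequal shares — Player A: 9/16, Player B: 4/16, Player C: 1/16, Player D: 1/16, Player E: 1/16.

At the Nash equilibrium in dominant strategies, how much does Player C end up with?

12.31 credits

Each unit j contributes comes back to j as 1.9 × (j's share), so j prefers to contribute only if that share exceeds 1/1.9 = 0.5263; otherwise keeping the unit dominates.
The only share above 0.5263 is Player A's 9/16, contributing 11; the remaining 4 contribute 0. Total contributed: 11.
Player C keeps 11 and receives 1.9 × 11 × 1/16 = 1.31 from the common-amenities fund, for a payoff of 12.31.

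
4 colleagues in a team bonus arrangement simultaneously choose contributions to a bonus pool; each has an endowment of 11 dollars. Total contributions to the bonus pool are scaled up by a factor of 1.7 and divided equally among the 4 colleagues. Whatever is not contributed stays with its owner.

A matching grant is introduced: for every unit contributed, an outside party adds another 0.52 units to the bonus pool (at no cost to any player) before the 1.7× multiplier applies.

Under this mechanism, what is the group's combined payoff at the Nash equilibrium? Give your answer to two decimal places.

44.00 dollars

Even with the mechanism, each unit contributed returns only 1.7 × 1.52 / 4 = 0.6460 per unit of net cost, so contributing nothing is still dominant.
Everyone keeps their endowment and the group total is 4 × 11 = 44.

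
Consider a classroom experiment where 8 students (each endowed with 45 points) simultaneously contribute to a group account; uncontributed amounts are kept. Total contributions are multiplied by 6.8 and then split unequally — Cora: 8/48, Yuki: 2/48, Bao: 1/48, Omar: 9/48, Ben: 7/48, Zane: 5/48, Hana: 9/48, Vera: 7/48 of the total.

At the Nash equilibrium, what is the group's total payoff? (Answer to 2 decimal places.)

A player with share s gets back 6.8·s per unit contributed, so full contribution is dominant for anyone with s > 1/6.8 = 0.1471 and zero contribution is dominant for anyone below.
Cora, Omar and Hana clear that bar, contributing 45 each; the remaining 5 contribute 0. Total contributed: 135.
The group account pays out 6.8 × 135 = 918.00 in total (split across the unequal shares, but the aggregate is all that matters for the group sum).
The 5 free-riders keep 45 each, adding 225. Group total = 225 + 918.00 = 1143.00.

1143.00 points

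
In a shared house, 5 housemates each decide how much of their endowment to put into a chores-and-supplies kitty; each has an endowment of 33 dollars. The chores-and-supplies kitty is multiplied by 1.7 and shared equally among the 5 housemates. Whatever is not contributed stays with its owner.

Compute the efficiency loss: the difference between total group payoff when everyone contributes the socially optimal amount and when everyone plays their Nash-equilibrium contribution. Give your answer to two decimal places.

Each contributed unit returns 1.7/5 = 0.3400 to its contributor — below 1 — so contributing 0 is dominant for every player. At the Nash equilibrium everyone keeps their 33, and the group total is 5 × 33 = 165.
Each contributed unit returns 1.700 to the group as a whole (0.3400 to each of 5 players), which exceeds 1, so the social optimum is full contribution: group total = 1.700 × 165 = 280.50.
Efficiency loss = 280.50 − 165 = 115.50.

115.50 dollars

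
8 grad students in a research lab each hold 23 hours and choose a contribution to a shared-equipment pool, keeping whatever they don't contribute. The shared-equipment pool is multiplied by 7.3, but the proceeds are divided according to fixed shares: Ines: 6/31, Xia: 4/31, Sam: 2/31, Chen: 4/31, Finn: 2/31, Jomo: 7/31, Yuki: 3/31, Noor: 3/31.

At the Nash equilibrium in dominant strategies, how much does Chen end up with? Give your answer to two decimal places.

For player j, contributing a unit is worthwhile iff 7.3 × (j's share) ≥ 1, i.e. iff j's share is at least 0.1370.
Ines and Jomo are above the threshold, contributing 23 each; the remaining 6 contribute 0. Total contributed: 46.
Chen keeps 23 and receives 7.3 × 46 × 4/31 = 43.33 from the shared-equipment pool, for a payoff of 66.33.

66.33 hours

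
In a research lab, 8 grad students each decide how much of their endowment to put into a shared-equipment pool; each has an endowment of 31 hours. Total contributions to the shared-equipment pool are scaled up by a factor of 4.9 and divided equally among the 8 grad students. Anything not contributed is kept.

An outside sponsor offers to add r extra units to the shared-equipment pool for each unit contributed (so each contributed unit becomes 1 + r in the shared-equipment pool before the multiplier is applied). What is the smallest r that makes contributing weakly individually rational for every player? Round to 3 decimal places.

With matching at rate r, one contributed unit becomes (1 + r) in the shared-equipment pool and returns 4.9 × (1 + r) / 8 to the contributor.
Setting this equal to 1: 1 + r = 8/4.9 = 1.6327.
So the minimum matching rate is r = 1.6327 − 1 = 0.633.

0.633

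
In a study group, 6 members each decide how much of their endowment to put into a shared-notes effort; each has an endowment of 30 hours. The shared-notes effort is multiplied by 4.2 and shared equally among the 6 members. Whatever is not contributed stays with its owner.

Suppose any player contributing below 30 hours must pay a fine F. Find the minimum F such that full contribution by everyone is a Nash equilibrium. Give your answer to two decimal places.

Given the others contribute fully, the best deviation is to contribute 0 (any partial contribution still incurs the fine and gives up units whose private return 0.7000 is below 1).
Deviating from 30 to 0 saves 30 hours but forfeits the deviator's share of the drop in the shared-notes effort: 4.2/6 × 30 = 21.00.
So the deviation gain is 30 − 21.00 = 9.00, and the fine must be at least 9.00 hours to wipe it out.

9.00 hours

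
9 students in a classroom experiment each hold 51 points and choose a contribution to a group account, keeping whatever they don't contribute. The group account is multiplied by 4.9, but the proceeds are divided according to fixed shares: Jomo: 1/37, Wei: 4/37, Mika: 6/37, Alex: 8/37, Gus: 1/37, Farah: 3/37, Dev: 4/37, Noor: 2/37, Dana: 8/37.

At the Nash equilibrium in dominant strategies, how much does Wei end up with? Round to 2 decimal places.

105.03 points

Player j's private return per contributed unit is 4.9 × (j's share). Contributing is weakly dominant for j when that share is at least 1/4.9 = 0.2041, and contributing 0 is dominant otherwise.
Alex and Dana are above the threshold, contributing 51 each; the remaining 7 contribute 0. Total contributed: 102.
Wei keeps 51 and receives 4.9 × 102 × 4/37 = 54.03 from the group account, for a payoff of 105.03.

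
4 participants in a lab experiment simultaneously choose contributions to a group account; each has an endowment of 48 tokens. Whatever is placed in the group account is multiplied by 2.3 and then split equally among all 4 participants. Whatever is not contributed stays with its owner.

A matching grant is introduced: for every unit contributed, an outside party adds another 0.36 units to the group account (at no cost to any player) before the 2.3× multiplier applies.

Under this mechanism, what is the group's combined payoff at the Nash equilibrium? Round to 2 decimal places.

192.00 tokens

With the mechanism, a contributed unit returns 2.3 × 1.36 / 4 = 0.7820 per unit of net cost — still below 1 — so contributing 0 remains dominant for every player.
Everyone keeps their endowment and the group total is 4 × 48 = 192.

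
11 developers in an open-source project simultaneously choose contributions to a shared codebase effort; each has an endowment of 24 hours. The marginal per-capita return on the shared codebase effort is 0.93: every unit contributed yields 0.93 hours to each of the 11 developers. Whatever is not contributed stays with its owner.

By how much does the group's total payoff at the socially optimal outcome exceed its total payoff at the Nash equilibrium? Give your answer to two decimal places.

The private return per contributed unit is 0.93 < 1, so contributing 0 is dominant for every player. At the Nash equilibrium everyone keeps their 24, and the group total is 11 × 24 = 264.
Each contributed unit returns 10.230 to the group as a whole (0.93 to each of 11 players), which exceeds 1, so the social optimum is full contribution: group total = 10.230 × 264 = 2700.72.
Efficiency loss = 2700.72 − 264 = 2436.72.

2436.72 hours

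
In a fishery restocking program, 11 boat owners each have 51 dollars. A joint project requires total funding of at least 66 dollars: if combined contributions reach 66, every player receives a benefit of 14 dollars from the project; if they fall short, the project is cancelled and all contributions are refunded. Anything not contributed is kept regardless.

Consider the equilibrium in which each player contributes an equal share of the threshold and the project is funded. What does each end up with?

Equal share of the threshold: 66/11 = 6.
At this profile no one gains by cutting their contribution: any cut drops the total below 66, the project is cancelled, contributions are refunded, and the deviator ends with 51, which is less than 51 − 6 + 14 = 59. Contributing more than 6 just wastes the excess. So contributing exactly 6 is a best response.
Each player's payoff: 51 − 6 + 14 = 59.

59 dollars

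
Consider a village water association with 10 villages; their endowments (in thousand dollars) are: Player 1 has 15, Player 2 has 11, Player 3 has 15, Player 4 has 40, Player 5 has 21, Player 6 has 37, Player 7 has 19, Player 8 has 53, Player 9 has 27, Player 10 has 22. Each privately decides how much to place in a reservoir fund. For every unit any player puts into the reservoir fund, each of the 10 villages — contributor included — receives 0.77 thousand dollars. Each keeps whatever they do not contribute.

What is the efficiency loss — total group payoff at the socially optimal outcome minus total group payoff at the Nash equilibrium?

1742.00 thousand dollars

The private return per contributed unit is 0.77 < 1 for everyone, so the Nash equilibrium is zero contribution and the group total is Σ E_j = 15 + 11 + 15 + 40 + 21 + 37 + 19 + 53 + 27 + 22 = 260.
Each contributed unit returns 7.700 to the group, so the social optimum is full contribution by everyone: group total = 7.700 × 260 = 2002.00.
Efficiency loss = (7.700 − 1) × 260 = 1742.00.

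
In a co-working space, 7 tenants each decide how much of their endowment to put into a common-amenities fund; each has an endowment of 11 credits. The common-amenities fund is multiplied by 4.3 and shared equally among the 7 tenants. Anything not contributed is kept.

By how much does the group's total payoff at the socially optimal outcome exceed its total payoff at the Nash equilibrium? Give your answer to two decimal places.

254.10 credits

Each contributed unit returns 4.3/7 = 0.6143 to its contributor — below 1 — so contributing 0 is dominant for every player. At the Nash equilibrium everyone keeps their 11, and the group total is 7 × 11 = 77.
Each contributed unit returns 4.300 to the group as a whole (0.6143 to each of 7 players), which exceeds 1, so the social optimum is full contribution: group total = 4.300 × 77 = 331.10.
Efficiency loss = 331.10 − 77 = 254.10.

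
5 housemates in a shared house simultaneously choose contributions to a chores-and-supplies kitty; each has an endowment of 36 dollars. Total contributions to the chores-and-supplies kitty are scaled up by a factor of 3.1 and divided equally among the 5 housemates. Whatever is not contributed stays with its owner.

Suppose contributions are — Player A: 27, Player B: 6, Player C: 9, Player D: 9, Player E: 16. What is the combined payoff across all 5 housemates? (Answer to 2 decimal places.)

320.70 dollars

Total contributed: 27 + 6 + 9 + 9 + 16 = 67; total kept: 5 × 36 − 67 = 113.
The chores-and-supplies kitty pays out 3.1 × 67 = 207.70 in aggregate.
Group total = 113 + 207.70 = 320.70.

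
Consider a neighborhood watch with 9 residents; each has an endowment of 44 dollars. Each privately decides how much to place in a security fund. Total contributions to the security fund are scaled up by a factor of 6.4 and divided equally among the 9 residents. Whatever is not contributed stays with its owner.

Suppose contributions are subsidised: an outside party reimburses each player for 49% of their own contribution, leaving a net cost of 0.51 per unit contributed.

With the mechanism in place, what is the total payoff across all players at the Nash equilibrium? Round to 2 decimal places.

With the mechanism, a contributed unit returns (6.4/9) / 0.51 = 1.3943 per unit of net cost to the contributor — now above 1 — so contributing fully is weakly dominant for every player.
At the Nash equilibrium everyone contributes 44. Group total payoff = 9 × (44 × 0.49 + 6.4 × 44) = 2728.44.

2728.44 dollars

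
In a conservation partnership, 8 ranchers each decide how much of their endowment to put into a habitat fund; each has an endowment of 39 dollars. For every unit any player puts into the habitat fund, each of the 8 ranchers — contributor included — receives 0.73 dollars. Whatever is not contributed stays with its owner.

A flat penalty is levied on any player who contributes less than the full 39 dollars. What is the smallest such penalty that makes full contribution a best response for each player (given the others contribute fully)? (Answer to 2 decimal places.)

10.53 dollars

Given the others contribute fully, the best deviation is to contribute 0 (any partial contribution still incurs the fine and gives up units whose private return 0.73 is below 1).
Deviating from 39 to 0 saves 39 dollars but forfeits the deviator's share of the drop in the habitat fund: 0.73 × 39 = 28.47.
So the deviation gain is 39 − 28.47 = 10.53, and the fine must be at least 10.53 dollars to wipe it out.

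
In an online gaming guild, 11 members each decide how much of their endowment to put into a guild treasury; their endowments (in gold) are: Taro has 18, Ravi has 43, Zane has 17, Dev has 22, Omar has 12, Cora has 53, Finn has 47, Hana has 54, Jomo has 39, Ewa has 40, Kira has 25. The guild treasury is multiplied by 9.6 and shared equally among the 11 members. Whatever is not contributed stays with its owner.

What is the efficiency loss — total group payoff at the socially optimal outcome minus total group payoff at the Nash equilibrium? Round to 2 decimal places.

3182.00 gold

The private return per contributed unit is 9.6/11 = 0.8727 < 1 for every player regardless of endowment, so the Nash equilibrium is zero contribution and the group total is Σ E_j = 18 + 43 + 17 + 22 + 12 + 53 + 47 + 54 + 39 + 40 + 25 = 370.
Each contributed unit returns 9.600 to the group, so the social optimum is full contribution by everyone: group total = 9.600 × 370 = 3552.00.
Efficiency loss = (9.600 − 1) × 370 = 3182.00.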